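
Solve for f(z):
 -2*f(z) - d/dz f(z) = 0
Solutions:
 f(z) = C1*exp(-2*z)


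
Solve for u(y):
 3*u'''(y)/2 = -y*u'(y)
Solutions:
 u(y) = C1 + Integral(C2*airyai(-2^(1/3)*3^(2/3)*y/3) + C3*airybi(-2^(1/3)*3^(2/3)*y/3), y)


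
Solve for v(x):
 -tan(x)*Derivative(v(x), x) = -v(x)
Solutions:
 v(x) = C1*sin(x)


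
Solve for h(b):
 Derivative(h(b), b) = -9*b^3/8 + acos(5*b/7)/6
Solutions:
 h(b) = C1 - 9*b^4/32 + b*acos(5*b/7)/6 - sqrt(49 - 25*b^2)/30


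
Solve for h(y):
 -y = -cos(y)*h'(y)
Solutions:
 h(y) = C1 + Integral(y/cos(y), y)


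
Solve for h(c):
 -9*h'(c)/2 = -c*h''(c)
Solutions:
 h(c) = C1 + C2*c^(11/2)


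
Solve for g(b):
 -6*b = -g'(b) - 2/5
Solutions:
 g(b) = C1 + 3*b^2 - 2*b/5


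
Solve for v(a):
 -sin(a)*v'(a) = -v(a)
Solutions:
 v(a) = C1*sqrt(cos(a) - 1)/sqrt(cos(a) + 1)


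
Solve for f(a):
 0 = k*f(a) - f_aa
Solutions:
 f(a) = C1*exp(-a*sqrt(k)) + C2*exp(a*sqrt(k))


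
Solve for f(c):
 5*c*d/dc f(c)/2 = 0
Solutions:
 f(c) = C1


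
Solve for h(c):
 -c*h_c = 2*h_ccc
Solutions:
 h(c) = C1 + Integral(C2*airyai(-2^(2/3)*c/2) + C3*airybi(-2^(2/3)*c/2), c)


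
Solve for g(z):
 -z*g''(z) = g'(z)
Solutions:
 g(z) = C1 + C2*log(z)


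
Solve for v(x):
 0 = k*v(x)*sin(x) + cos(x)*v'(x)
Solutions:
 v(x) = C1*exp(k*log(cos(x)))


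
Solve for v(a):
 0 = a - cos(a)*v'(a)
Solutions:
 v(a) = C1 + Integral(a/cos(a), a)


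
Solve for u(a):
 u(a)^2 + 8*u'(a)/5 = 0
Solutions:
 u(a) = 8/(C1 + 5*a)


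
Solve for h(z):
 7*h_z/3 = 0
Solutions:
 h(z) = C1


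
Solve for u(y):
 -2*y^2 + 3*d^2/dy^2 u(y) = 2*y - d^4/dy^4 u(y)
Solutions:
 u(y) = C1 + C2*y + C3*sin(sqrt(3)*y) + C4*cos(sqrt(3)*y) + y^4/18 + y^3/9 - 2*y^2/9


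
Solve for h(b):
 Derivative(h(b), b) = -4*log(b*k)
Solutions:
 h(b) = C1 - 4*b*log(b*k) + 4*b


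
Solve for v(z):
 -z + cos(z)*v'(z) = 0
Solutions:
 v(z) = C1 + Integral(z/cos(z), z)


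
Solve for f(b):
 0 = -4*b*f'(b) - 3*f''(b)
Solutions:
 f(b) = C1 + C2*erf(sqrt(6)*b/3)


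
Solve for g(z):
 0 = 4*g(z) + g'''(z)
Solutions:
 g(z) = C3*exp(-2^(2/3)*z) + (C1*sin(2^(2/3)*sqrt(3)*z/2) + C2*cos(2^(2/3)*sqrt(3)*z/2))*exp(2^(2/3)*z/2)


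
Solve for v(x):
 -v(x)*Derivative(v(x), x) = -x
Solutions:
 v(x) = -sqrt(C1 + x^2)
 v(x) = sqrt(C1 + x^2)


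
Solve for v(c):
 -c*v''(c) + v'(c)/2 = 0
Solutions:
 v(c) = C1 + C2*c^(3/2)


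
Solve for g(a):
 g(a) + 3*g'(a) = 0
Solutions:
 g(a) = C1*exp(-a/3)


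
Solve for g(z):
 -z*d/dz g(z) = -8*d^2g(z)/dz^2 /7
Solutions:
 g(z) = C1 + C2*erfi(sqrt(7)*z/4)


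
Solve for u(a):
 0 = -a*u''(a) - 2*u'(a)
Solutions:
 u(a) = C1 + C2/a


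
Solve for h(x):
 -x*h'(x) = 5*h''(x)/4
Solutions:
 h(x) = C1 + C2*erf(sqrt(10)*x/5)


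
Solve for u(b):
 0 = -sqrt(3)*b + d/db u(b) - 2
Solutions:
 u(b) = C1 + sqrt(3)*b^2/2 + 2*b


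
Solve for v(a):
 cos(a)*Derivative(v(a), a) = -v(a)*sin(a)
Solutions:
 v(a) = C1*cos(a)


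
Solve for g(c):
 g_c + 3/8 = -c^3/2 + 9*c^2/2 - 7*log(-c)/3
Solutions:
 g(c) = C1 - c^4/8 + 3*c^3/2 - 7*c*log(-c)/3 + 47*c/24


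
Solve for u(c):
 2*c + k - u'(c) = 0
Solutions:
 u(c) = C1 + c^2 + c*k


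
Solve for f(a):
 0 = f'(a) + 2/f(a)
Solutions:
 f(a) = -sqrt(C1 - 4*a)
 f(a) = sqrt(C1 - 4*a)


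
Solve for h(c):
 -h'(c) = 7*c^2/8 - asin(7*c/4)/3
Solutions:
 h(c) = C1 - 7*c^3/24 + c*asin(7*c/4)/3 + sqrt(16 - 49*c^2)/21


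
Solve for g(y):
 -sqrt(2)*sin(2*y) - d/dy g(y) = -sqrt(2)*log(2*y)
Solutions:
 g(y) = C1 + sqrt(2)*y*(log(y) - 1) + sqrt(2)*y*log(2) + sqrt(2)*cos(2*y)/2


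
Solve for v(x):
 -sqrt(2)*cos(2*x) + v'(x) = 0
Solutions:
 v(x) = C1 + sqrt(2)*sin(2*x)/2


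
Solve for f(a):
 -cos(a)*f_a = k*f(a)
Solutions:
 f(a) = C1*exp(k*(log(sin(a) - 1) - log(sin(a) + 1))/2)


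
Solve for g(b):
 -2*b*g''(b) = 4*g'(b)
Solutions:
 g(b) = C1 + C2/b


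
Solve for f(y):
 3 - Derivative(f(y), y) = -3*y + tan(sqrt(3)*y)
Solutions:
 f(y) = C1 + 3*y^2/2 + 3*y + sqrt(3)*log(cos(sqrt(3)*y))/3


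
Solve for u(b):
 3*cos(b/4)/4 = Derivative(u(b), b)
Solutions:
 u(b) = C1 + 3*sin(b/4)


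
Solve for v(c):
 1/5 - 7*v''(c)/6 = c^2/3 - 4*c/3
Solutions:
 v(c) = C1 + C2*c - c^4/42 + 4*c^3/21 + 3*c^2/35


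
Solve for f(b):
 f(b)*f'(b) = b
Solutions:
 f(b) = -sqrt(C1 + b^2)
 f(b) = sqrt(C1 + b^2)


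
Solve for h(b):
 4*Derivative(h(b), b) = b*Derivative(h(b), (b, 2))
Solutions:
 h(b) = C1 + C2*b^5


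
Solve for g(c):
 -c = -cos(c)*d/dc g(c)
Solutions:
 g(c) = C1 + Integral(c/cos(c), c)


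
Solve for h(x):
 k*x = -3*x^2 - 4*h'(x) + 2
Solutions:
 h(x) = C1 - k*x^2/8 - x^3/4 + x/2


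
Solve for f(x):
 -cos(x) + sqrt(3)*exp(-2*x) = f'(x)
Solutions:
 f(x) = C1 - sin(x) - sqrt(3)*exp(-2*x)/2


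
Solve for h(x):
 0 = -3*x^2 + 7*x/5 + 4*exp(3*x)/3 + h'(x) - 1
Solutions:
 h(x) = C1 + x^3 - 7*x^2/10 + x - 4*exp(3*x)/9


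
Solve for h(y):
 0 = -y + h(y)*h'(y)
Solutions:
 h(y) = -sqrt(C1 + y^2)
 h(y) = sqrt(C1 + y^2)


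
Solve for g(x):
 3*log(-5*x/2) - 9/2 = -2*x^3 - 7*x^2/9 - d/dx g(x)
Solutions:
 g(x) = C1 - x^4/2 - 7*x^3/27 - 3*x*log(-x) + x*(-3*log(5) + 3*log(2) + 15/2)


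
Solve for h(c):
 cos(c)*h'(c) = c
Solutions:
 h(c) = C1 + Integral(c/cos(c), c)


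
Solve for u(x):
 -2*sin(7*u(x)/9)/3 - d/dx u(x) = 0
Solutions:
 2*x/3 + 9*log(cos(7*u(x)/9) - 1)/14 - 9*log(cos(7*u(x)/9) + 1)/14 = C1


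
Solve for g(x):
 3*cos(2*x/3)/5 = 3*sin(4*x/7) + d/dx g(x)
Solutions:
 g(x) = C1 + 9*sin(2*x/3)/10 + 21*cos(4*x/7)/4


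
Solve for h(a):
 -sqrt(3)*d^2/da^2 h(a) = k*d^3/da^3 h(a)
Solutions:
 h(a) = C1 + C2*a + C3*exp(-sqrt(3)*a/k)


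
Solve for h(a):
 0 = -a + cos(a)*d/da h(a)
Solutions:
 h(a) = C1 + Integral(a/cos(a), a)


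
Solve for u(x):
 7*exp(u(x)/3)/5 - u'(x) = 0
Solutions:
 u(x) = 3*log(-1/(C1 + 7*x)) + 3*log(15)


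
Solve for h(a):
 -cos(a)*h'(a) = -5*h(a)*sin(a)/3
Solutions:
 h(a) = C1/cos(a)^(5/3)


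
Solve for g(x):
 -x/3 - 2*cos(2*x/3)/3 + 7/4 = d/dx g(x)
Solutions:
 g(x) = C1 - x^2/6 + 7*x/4 - sin(2*x/3)


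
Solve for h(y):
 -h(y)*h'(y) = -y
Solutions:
 h(y) = -sqrt(C1 + y^2)
 h(y) = sqrt(C1 + y^2)


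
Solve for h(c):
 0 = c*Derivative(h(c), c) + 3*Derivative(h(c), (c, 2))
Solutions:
 h(c) = C1 + C2*erf(sqrt(6)*c/6)


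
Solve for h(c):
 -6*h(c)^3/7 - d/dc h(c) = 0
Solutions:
 h(c) = -sqrt(14)*sqrt(-1/(C1 - 6*c))/2
 h(c) = sqrt(14)*sqrt(-1/(C1 - 6*c))/2


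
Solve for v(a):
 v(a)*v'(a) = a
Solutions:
 v(a) = -sqrt(C1 + a^2)
 v(a) = sqrt(C1 + a^2)


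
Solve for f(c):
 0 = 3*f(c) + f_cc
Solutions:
 f(c) = C1*sin(sqrt(3)*c) + C2*cos(sqrt(3)*c)


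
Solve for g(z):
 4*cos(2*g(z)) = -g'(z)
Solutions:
 g(z) = -asin((C1 + exp(16*z))/(C1 - exp(16*z)))/2 + pi/2
 g(z) = asin((C1 + exp(16*z))/(C1 - exp(16*z)))/2


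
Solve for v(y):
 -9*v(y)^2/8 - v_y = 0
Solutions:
 v(y) = 8/(C1 + 9*y)


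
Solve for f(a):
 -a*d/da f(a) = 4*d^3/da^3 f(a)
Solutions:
 f(a) = C1 + Integral(C2*airyai(-2^(1/3)*a/2) + C3*airybi(-2^(1/3)*a/2), a)


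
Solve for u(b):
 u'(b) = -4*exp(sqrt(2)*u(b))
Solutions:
 u(b) = sqrt(2)*(2*log(1/(C1 + 4*b)) - log(2))/4


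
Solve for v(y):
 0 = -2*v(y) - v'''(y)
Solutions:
 v(y) = C3*exp(-2^(1/3)*y) + (C1*sin(2^(1/3)*sqrt(3)*y/2) + C2*cos(2^(1/3)*sqrt(3)*y/2))*exp(2^(1/3)*y/2)


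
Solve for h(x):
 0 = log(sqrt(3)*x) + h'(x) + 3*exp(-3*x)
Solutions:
 h(x) = C1 - x*log(x) + x*(1 - log(3)/2) + exp(-3*x)


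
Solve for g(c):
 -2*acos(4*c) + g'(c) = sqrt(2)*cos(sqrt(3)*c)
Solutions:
 g(c) = C1 + 2*c*acos(4*c) - sqrt(1 - 16*c^2)/2 + sqrt(6)*sin(sqrt(3)*c)/3


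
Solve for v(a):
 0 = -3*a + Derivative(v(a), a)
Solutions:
 v(a) = C1 + 3*a^2/2


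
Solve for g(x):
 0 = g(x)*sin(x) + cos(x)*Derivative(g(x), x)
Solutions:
 g(x) = C1*cos(x)


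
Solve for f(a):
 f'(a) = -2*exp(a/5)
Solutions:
 f(a) = C1 - 10*exp(a/5)


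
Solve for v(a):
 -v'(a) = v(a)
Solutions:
 v(a) = C1*exp(-a)


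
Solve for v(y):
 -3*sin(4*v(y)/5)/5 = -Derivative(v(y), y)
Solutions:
 -3*y/5 + 5*log(cos(4*v(y)/5) - 1)/8 - 5*log(cos(4*v(y)/5) + 1)/8 = C1


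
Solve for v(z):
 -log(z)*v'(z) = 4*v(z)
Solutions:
 v(z) = C1*exp(-4*li(z))


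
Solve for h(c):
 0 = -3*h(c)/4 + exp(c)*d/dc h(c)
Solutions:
 h(c) = C1*exp(-3*exp(-c)/4)


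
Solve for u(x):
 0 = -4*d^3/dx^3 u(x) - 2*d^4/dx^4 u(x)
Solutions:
 u(x) = C1 + C2*x + C3*x^2 + C4*exp(-2*x)


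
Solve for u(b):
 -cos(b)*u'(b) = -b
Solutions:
 u(b) = C1 + Integral(b/cos(b), b)


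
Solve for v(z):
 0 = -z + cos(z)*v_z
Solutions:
 v(z) = C1 + Integral(z/cos(z), z)


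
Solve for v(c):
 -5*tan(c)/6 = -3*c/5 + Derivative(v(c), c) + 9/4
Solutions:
 v(c) = C1 + 3*c^2/10 - 9*c/4 + 5*log(cos(c))/6


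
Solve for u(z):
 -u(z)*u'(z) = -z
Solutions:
 u(z) = -sqrt(C1 + z^2)
 u(z) = sqrt(C1 + z^2)


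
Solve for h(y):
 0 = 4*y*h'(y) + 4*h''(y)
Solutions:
 h(y) = C1 + C2*erf(sqrt(2)*y/2)


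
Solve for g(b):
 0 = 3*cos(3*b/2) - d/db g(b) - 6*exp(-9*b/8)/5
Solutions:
 g(b) = C1 + 2*sin(3*b/2) + 16*exp(-9*b/8)/15


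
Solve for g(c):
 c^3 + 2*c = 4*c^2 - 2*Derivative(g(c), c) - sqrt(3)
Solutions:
 g(c) = C1 - c^4/8 + 2*c^3/3 - c^2/2 - sqrt(3)*c/2


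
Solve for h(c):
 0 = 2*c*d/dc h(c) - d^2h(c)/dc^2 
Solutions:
 h(c) = C1 + C2*erfi(c)


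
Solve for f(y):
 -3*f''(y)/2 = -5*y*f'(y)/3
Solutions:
 f(y) = C1 + C2*erfi(sqrt(5)*y/3)


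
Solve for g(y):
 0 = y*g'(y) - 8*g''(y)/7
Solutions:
 g(y) = C1 + C2*erfi(sqrt(7)*y/4)


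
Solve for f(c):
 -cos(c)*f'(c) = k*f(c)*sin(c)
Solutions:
 f(c) = C1*exp(k*log(cos(c)))


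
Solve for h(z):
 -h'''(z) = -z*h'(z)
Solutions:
 h(z) = C1 + Integral(C2*airyai(z) + C3*airybi(z), z)


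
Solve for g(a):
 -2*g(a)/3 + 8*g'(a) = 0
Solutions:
 g(a) = C1*exp(a/12)


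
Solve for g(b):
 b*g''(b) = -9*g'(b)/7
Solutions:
 g(b) = C1 + C2/b^(2/7)


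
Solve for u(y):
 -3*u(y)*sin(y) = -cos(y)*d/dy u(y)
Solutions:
 u(y) = C1/cos(y)^3


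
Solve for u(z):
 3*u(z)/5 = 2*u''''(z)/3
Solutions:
 u(z) = C1*exp(-10^(3/4)*sqrt(3)*z/10) + C2*exp(10^(3/4)*sqrt(3)*z/10) + C3*sin(10^(3/4)*sqrt(3)*z/10) + C4*cos(10^(3/4)*sqrt(3)*z/10)


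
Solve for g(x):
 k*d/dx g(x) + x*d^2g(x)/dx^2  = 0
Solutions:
 g(x) = C1 + x^(1 - re(k))*(C2*sin(log(x)*Abs(im(k))) + C3*cos(log(x)*im(k)))


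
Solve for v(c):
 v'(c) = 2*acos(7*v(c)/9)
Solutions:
 Integral(1/acos(7*_y/9), (_y, v(c))) = C1 + 2*c


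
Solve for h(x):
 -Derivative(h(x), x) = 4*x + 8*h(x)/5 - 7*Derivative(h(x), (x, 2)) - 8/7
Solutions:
 h(x) = C1*exp(x*(5 - sqrt(1145))/70) + C2*exp(x*(5 + sqrt(1145))/70) - 5*x/2 + 255/112


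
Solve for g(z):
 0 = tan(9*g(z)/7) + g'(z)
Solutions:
 g(z) = -7*asin(C1*exp(-9*z/7))/9 + 7*pi/9
 g(z) = 7*asin(C1*exp(-9*z/7))/9


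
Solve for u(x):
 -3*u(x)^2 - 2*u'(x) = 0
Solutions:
 u(x) = 2/(C1 + 3*x)


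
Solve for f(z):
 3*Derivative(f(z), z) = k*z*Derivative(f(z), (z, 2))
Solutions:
 f(z) = C1 + z^(((re(k) + 3)*re(k) + im(k)^2)/(re(k)^2 + im(k)^2))*(C2*sin(3*log(z)*Abs(im(k))/(re(k)^2 + im(k)^2)) + C3*cos(3*log(z)*im(k)/(re(k)^2 + im(k)^2)))


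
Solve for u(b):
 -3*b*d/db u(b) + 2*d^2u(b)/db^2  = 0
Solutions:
 u(b) = C1 + C2*erfi(sqrt(3)*b/2)


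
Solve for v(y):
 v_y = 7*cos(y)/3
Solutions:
 v(y) = C1 + 7*sin(y)/3


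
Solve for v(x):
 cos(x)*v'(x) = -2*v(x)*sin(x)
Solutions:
 v(x) = C1*cos(x)^2


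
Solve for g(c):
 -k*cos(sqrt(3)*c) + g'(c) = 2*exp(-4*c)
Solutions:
 g(c) = C1 + sqrt(3)*k*sin(sqrt(3)*c)/3 - exp(-4*c)/2


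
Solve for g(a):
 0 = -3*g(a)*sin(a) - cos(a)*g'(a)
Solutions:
 g(a) = C1*cos(a)^3


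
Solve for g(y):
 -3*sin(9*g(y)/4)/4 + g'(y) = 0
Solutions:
 -3*y/4 + 2*log(cos(9*g(y)/4) - 1)/9 - 2*log(cos(9*g(y)/4) + 1)/9 = C1


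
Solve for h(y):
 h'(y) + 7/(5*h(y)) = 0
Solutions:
 h(y) = -sqrt(C1 - 70*y)/5
 h(y) = sqrt(C1 - 70*y)/5


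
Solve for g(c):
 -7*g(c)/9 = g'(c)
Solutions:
 g(c) = C1*exp(-7*c/9)


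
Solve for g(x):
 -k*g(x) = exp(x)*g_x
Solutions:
 g(x) = C1*exp(k*exp(-x))


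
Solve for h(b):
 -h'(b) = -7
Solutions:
 h(b) = C1 + 7*b


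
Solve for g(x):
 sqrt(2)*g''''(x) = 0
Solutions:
 g(x) = C1 + C2*x + C3*x^2 + C4*x^3


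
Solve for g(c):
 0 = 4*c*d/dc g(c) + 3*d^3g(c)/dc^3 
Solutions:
 g(c) = C1 + Integral(C2*airyai(-6^(2/3)*c/3) + C3*airybi(-6^(2/3)*c/3), c)


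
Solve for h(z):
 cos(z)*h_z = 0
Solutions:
 h(z) = C1


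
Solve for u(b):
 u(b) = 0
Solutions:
 u(b) = 0


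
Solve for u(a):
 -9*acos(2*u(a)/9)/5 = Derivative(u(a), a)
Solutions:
 Integral(1/acos(2*_y/9), (_y, u(a))) = C1 - 9*a/5


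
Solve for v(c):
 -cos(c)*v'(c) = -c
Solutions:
 v(c) = C1 + Integral(c/cos(c), c)


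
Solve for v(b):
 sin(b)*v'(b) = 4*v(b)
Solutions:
 v(b) = C1*(cos(b)^2 - 2*cos(b) + 1)/(cos(b)^2 + 2*cos(b) + 1)


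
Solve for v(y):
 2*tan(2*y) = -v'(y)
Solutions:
 v(y) = C1 + log(cos(2*y))


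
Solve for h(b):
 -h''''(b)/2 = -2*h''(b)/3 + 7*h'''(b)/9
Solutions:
 h(b) = C1 + C2*b + C3*exp(b*(-7 + sqrt(157))/9) + C4*exp(-b*(7 + sqrt(157))/9)


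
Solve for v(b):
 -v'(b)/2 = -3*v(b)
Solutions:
 v(b) = C1*exp(6*b)


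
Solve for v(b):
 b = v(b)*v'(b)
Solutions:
 v(b) = -sqrt(C1 + b^2)
 v(b) = sqrt(C1 + b^2)


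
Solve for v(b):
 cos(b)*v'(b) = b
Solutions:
 v(b) = C1 + Integral(b/cos(b), b)


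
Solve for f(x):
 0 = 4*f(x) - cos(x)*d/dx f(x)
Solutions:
 f(x) = C1*(sin(x)^2 + 2*sin(x) + 1)/(sin(x)^2 - 2*sin(x) + 1)


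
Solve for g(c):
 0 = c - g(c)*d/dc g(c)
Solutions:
 g(c) = -sqrt(C1 + c^2)
 g(c) = sqrt(C1 + c^2)


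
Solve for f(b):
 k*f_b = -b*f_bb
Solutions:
 f(b) = C1 + b^(1 - re(k))*(C2*sin(log(b)*Abs(im(k))) + C3*cos(log(b)*im(k)))


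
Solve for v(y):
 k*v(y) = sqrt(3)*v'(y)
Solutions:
 v(y) = C1*exp(sqrt(3)*k*y/3)


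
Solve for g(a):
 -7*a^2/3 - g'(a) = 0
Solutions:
 g(a) = C1 - 7*a^3/9


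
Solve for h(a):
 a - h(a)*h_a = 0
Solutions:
 h(a) = -sqrt(C1 + a^2)
 h(a) = sqrt(C1 + a^2)


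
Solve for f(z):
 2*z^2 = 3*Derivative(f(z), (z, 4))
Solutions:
 f(z) = C1 + C2*z + C3*z^2 + C4*z^3 + z^6/540


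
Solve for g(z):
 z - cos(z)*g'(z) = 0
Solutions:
 g(z) = C1 + Integral(z/cos(z), z)


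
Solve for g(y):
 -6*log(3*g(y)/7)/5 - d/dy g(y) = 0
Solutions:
 5*Integral(1/(log(_y) - log(7) + log(3)), (_y, g(y)))/6 = C1 - y


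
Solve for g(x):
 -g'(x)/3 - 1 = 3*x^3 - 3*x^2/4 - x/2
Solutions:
 g(x) = C1 - 9*x^4/4 + 3*x^3/4 + 3*x^2/4 - 3*x


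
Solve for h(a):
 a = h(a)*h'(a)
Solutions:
 h(a) = -sqrt(C1 + a^2)
 h(a) = sqrt(C1 + a^2)


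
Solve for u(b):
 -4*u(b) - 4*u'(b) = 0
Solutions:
 u(b) = C1*exp(-b)


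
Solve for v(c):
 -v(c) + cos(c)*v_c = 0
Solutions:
 v(c) = C1*sqrt(sin(c) + 1)/sqrt(sin(c) - 1)


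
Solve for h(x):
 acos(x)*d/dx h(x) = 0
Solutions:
 h(x) = C1


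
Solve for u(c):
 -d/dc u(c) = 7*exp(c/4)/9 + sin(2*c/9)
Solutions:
 u(c) = C1 - 28*exp(c/4)/9 + 9*cos(2*c/9)/2


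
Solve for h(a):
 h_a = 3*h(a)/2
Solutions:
 h(a) = C1*exp(3*a/2)


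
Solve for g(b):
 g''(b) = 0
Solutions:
 g(b) = C1 + C2*b


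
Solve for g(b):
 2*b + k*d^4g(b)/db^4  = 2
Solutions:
 g(b) = C1 + C2*b + C3*b^2 + C4*b^3 - b^5/(60*k) + b^4/(12*k)


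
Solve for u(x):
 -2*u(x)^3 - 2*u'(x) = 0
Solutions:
 u(x) = -sqrt(2)*sqrt(-1/(C1 - x))/2
 u(x) = sqrt(2)*sqrt(-1/(C1 - x))/2


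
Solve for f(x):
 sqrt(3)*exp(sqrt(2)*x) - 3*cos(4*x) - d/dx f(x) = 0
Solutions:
 f(x) = C1 + sqrt(6)*exp(sqrt(2)*x)/2 - 3*sin(4*x)/4


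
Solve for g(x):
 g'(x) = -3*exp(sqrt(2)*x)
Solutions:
 g(x) = C1 - 3*sqrt(2)*exp(sqrt(2)*x)/2


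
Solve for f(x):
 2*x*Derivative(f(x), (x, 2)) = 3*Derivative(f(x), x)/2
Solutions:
 f(x) = C1 + C2*x^(7/4)


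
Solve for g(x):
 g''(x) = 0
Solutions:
 g(x) = C1 + C2*x


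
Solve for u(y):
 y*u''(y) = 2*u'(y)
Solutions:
 u(y) = C1 + C2*y^3


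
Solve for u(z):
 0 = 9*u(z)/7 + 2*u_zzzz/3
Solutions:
 u(z) = (C1*sin(2^(1/4)*21^(3/4)*z/14) + C2*cos(2^(1/4)*21^(3/4)*z/14))*exp(-2^(1/4)*21^(3/4)*z/14) + (C3*sin(2^(1/4)*21^(3/4)*z/14) + C4*cos(2^(1/4)*21^(3/4)*z/14))*exp(2^(1/4)*21^(3/4)*z/14)


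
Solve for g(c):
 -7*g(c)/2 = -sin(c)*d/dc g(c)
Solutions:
 g(c) = C1*(cos(c) - 1)^(7/4)/(cos(c) + 1)^(7/4)


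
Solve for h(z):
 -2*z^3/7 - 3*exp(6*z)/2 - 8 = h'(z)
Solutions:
 h(z) = C1 - z^4/14 - 8*z - exp(6*z)/4


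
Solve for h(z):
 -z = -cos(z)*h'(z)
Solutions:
 h(z) = C1 + Integral(z/cos(z), z)


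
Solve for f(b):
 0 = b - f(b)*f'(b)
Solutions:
 f(b) = -sqrt(C1 + b^2)
 f(b) = sqrt(C1 + b^2)


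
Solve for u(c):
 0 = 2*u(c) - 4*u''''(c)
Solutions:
 u(c) = C1*exp(-2^(3/4)*c/2) + C2*exp(2^(3/4)*c/2) + C3*sin(2^(3/4)*c/2) + C4*cos(2^(3/4)*c/2)


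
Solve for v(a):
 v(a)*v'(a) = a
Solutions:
 v(a) = -sqrt(C1 + a^2)
 v(a) = sqrt(C1 + a^2)


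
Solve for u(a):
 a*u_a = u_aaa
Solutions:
 u(a) = C1 + Integral(C2*airyai(a) + C3*airybi(a), a)


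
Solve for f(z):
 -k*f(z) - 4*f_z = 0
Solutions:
 f(z) = C1*exp(-k*z/4)


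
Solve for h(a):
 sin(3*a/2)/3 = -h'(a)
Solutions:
 h(a) = C1 + 2*cos(3*a/2)/9


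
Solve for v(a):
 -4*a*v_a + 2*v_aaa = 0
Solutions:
 v(a) = C1 + Integral(C2*airyai(2^(1/3)*a) + C3*airybi(2^(1/3)*a), a)


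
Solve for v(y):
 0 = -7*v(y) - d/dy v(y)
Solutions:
 v(y) = C1*exp(-7*y)


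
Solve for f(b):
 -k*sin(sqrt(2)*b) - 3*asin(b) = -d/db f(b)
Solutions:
 f(b) = C1 + 3*b*asin(b) - sqrt(2)*k*cos(sqrt(2)*b)/2 + 3*sqrt(1 - b^2)


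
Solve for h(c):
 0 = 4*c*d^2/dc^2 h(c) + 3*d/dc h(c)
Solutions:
 h(c) = C1 + C2*c^(1/4)


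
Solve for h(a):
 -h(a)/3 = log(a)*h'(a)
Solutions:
 h(a) = C1*exp(-li(a)/3)


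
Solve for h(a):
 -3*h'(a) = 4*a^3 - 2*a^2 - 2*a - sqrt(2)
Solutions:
 h(a) = C1 - a^4/3 + 2*a^3/9 + a^2/3 + sqrt(2)*a/3


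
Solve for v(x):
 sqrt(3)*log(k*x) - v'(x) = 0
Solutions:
 v(x) = C1 + sqrt(3)*x*log(k*x) - sqrt(3)*x


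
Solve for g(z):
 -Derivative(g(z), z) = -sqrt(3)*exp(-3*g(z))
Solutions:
 g(z) = log(C1 + 3*sqrt(3)*z)/3
 g(z) = log((-3^(1/3) - 3^(5/6)*I)*(C1 + sqrt(3)*z)^(1/3)/2)
 g(z) = log((-3^(1/3) + 3^(5/6)*I)*(C1 + sqrt(3)*z)^(1/3)/2)


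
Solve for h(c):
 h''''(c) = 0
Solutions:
 h(c) = C1 + C2*c + C3*c^2 + C4*c^3


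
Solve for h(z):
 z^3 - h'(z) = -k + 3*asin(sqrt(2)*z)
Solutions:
 h(z) = C1 + k*z + z^4/4 - 3*z*asin(sqrt(2)*z) - 3*sqrt(2)*sqrt(1 - 2*z^2)/2


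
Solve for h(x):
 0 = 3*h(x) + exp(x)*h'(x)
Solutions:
 h(x) = C1*exp(3*exp(-x))


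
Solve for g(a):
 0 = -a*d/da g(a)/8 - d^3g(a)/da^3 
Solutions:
 g(a) = C1 + Integral(C2*airyai(-a/2) + C3*airybi(-a/2), a)


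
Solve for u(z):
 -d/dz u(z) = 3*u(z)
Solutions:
 u(z) = C1*exp(-3*z)


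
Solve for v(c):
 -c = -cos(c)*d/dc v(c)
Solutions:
 v(c) = C1 + Integral(c/cos(c), c)


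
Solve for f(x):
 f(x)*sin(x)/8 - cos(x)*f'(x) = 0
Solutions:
 f(x) = C1/cos(x)^(1/8)


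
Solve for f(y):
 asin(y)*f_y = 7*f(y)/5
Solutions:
 f(y) = C1*exp(7*Integral(1/asin(y), y)/5)


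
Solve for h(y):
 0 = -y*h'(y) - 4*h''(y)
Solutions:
 h(y) = C1 + C2*erf(sqrt(2)*y/4)


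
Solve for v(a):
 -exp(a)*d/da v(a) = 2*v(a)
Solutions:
 v(a) = C1*exp(2*exp(-a))


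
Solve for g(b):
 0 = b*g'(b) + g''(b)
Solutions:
 g(b) = C1 + C2*erf(sqrt(2)*b/2)


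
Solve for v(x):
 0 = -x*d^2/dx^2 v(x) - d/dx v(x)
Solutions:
 v(x) = C1 + C2*log(x)


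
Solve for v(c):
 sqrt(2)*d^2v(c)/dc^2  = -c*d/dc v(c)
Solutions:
 v(c) = C1 + C2*erf(2^(1/4)*c/2)


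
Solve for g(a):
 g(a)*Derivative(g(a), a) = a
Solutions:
 g(a) = -sqrt(C1 + a^2)
 g(a) = sqrt(C1 + a^2)


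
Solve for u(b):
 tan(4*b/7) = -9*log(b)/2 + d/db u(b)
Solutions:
 u(b) = C1 + 9*b*log(b)/2 - 9*b/2 - 7*log(cos(4*b/7))/4


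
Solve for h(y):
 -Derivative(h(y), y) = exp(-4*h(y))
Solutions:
 h(y) = log(-I*(C1 - 4*y)^(1/4))
 h(y) = log(I*(C1 - 4*y)^(1/4))
 h(y) = log(-(C1 - 4*y)^(1/4))
 h(y) = log(C1 - 4*y)/4


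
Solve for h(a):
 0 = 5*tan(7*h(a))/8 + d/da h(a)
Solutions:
 h(a) = -asin(C1*exp(-35*a/8))/7 + pi/7
 h(a) = asin(C1*exp(-35*a/8))/7


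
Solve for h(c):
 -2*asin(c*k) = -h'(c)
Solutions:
 h(c) = C1 + 2*Piecewise((c*asin(c*k) + sqrt(-c^2*k^2 + 1)/k, Ne(k, 0)), (0, True))


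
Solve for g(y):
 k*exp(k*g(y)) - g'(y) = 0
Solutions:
 g(y) = Piecewise((log(-1/(C1*k + k^2*y))/k, Ne(k, 0)), (nan, True))
 g(y) = Piecewise((C1 + k*y, Eq(k, 0)), (nan, True))


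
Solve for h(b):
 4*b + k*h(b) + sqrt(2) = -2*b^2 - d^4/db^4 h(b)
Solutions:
 h(b) = C1*exp(-b*(-k)^(1/4)) + C2*exp(b*(-k)^(1/4)) + C3*exp(-I*b*(-k)^(1/4)) + C4*exp(I*b*(-k)^(1/4)) - 2*b^2/k - 4*b/k - sqrt(2)/k


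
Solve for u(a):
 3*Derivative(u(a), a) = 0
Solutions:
 u(a) = C1


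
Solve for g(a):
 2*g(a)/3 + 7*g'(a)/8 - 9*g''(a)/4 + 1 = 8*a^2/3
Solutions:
 g(a) = C1*exp(a*(7 - sqrt(433))/36) + C2*exp(a*(7 + sqrt(433))/36) + 4*a^2 - 21*a/2 + 1257/32


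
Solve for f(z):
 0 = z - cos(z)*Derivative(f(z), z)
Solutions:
 f(z) = C1 + Integral(z/cos(z), z)


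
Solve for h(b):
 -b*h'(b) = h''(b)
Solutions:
 h(b) = C1 + C2*erf(sqrt(2)*b/2)


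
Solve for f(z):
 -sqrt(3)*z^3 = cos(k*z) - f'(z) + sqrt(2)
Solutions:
 f(z) = C1 + sqrt(3)*z^4/4 + sqrt(2)*z + sin(k*z)/k


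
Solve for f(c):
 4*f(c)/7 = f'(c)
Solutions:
 f(c) = C1*exp(4*c/7)


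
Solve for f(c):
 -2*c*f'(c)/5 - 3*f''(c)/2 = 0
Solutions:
 f(c) = C1 + C2*erf(sqrt(30)*c/15)


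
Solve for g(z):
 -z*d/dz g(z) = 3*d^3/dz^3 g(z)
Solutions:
 g(z) = C1 + Integral(C2*airyai(-3^(2/3)*z/3) + C3*airybi(-3^(2/3)*z/3), z)


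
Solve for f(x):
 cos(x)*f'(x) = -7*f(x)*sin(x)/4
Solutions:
 f(x) = C1*cos(x)^(7/4)


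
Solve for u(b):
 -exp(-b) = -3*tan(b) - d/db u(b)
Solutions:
 u(b) = C1 - 3*log(tan(b)^2 + 1)/2 - exp(-b)


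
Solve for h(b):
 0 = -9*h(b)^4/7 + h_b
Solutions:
 h(b) = 7^(1/3)*(-1/(C1 + 27*b))^(1/3)
 h(b) = 7^(1/3)*(-1/(C1 + 9*b))^(1/3)*(-3^(2/3) - 3*3^(1/6)*I)/6
 h(b) = 7^(1/3)*(-1/(C1 + 9*b))^(1/3)*(-3^(2/3) + 3*3^(1/6)*I)/6


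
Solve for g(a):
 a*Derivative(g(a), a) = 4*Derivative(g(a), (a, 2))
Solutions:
 g(a) = C1 + C2*erfi(sqrt(2)*a/4)


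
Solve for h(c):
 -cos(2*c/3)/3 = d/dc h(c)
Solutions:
 h(c) = C1 - sin(2*c/3)/2


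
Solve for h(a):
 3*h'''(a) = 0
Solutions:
 h(a) = C1 + C2*a + C3*a^2


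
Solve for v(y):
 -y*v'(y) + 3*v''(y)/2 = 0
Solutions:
 v(y) = C1 + C2*erfi(sqrt(3)*y/3)


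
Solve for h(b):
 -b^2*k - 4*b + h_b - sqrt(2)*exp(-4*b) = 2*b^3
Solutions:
 h(b) = C1 + b^4/2 + b^3*k/3 + 2*b^2 - sqrt(2)*exp(-4*b)/4


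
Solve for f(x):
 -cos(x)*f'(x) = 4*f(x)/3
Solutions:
 f(x) = C1*(sin(x) - 1)^(2/3)/(sin(x) + 1)^(2/3)


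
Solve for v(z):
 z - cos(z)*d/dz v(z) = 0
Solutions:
 v(z) = C1 + Integral(z/cos(z), z)


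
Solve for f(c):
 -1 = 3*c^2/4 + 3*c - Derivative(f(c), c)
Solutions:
 f(c) = C1 + c^3/4 + 3*c^2/2 + c


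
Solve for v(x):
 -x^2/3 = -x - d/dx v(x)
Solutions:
 v(x) = C1 + x^3/9 - x^2/2


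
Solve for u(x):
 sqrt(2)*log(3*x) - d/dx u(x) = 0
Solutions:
 u(x) = C1 + sqrt(2)*x*log(x) - sqrt(2)*x + sqrt(2)*x*log(3)


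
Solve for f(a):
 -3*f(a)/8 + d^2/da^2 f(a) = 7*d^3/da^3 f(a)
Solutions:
 f(a) = C1*exp(a*(8*2^(1/3)/(63*sqrt(3937) + 3953)^(1/3) + 8 + 2^(2/3)*(63*sqrt(3937) + 3953)^(1/3))/168)*sin(2^(1/3)*sqrt(3)*a*(-2^(1/3)*(63*sqrt(3937) + 3953)^(1/3) + 8/(63*sqrt(3937) + 3953)^(1/3))/168) + C2*exp(a*(8*2^(1/3)/(63*sqrt(3937) + 3953)^(1/3) + 8 + 2^(2/3)*(63*sqrt(3937) + 3953)^(1/3))/168)*cos(2^(1/3)*sqrt(3)*a*(-2^(1/3)*(63*sqrt(3937) + 3953)^(1/3) + 8/(63*sqrt(3937) + 3953)^(1/3))/168) + C3*exp(a*(-2^(2/3)*(63*sqrt(3937) + 3953)^(1/3) - 8*2^(1/3)/(63*sqrt(3937) + 3953)^(1/3) + 4)/84)


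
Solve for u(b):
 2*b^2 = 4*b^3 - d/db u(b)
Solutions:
 u(b) = C1 + b^4 - 2*b^3/3


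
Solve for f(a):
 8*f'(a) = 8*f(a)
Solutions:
 f(a) = C1*exp(a)


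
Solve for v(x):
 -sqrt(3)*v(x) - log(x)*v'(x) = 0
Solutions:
 v(x) = C1*exp(-sqrt(3)*li(x))


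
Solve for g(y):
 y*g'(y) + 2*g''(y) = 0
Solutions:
 g(y) = C1 + C2*erf(y/2)


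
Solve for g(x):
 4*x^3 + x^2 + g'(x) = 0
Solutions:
 g(x) = C1 - x^4 - x^3/3


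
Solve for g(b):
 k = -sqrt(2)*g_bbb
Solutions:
 g(b) = C1 + C2*b + C3*b^2 - sqrt(2)*b^3*k/12


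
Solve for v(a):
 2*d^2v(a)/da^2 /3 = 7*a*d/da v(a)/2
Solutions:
 v(a) = C1 + C2*erfi(sqrt(42)*a/4)


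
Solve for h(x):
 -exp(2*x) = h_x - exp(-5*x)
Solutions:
 h(x) = C1 - exp(2*x)/2 - exp(-5*x)/5


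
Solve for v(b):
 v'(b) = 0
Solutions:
 v(b) = C1


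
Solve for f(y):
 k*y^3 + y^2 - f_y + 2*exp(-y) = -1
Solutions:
 f(y) = C1 + k*y^4/4 + y^3/3 + y - 2*exp(-y)


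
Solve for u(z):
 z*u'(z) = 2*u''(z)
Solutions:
 u(z) = C1 + C2*erfi(z/2)


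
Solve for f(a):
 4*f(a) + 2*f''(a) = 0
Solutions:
 f(a) = C1*sin(sqrt(2)*a) + C2*cos(sqrt(2)*a)


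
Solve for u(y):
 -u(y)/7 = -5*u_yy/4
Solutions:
 u(y) = C1*exp(-2*sqrt(35)*y/35) + C2*exp(2*sqrt(35)*y/35)


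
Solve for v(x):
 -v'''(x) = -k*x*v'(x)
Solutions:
 v(x) = C1 + Integral(C2*airyai(k^(1/3)*x) + C3*airybi(k^(1/3)*x), x)


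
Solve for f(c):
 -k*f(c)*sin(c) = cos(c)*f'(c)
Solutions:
 f(c) = C1*exp(k*log(cos(c)))


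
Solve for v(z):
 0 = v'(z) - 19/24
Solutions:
 v(z) = C1 + 19*z/24


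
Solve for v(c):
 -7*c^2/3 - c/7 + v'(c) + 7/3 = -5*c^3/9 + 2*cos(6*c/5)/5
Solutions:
 v(c) = C1 - 5*c^4/36 + 7*c^3/9 + c^2/14 - 7*c/3 + sin(6*c/5)/3


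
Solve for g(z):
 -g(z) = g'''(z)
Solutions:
 g(z) = C3*exp(-z) + (C1*sin(sqrt(3)*z/2) + C2*cos(sqrt(3)*z/2))*exp(z/2)


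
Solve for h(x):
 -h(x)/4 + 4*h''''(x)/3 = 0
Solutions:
 h(x) = C1*exp(-3^(1/4)*x/2) + C2*exp(3^(1/4)*x/2) + C3*sin(3^(1/4)*x/2) + C4*cos(3^(1/4)*x/2)


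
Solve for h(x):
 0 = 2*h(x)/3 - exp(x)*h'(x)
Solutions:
 h(x) = C1*exp(-2*exp(-x)/3)


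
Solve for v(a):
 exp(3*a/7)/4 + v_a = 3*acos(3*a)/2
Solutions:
 v(a) = C1 + 3*a*acos(3*a)/2 - sqrt(1 - 9*a^2)/2 - 7*exp(3*a/7)/12


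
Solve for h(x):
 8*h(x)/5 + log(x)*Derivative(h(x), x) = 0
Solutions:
 h(x) = C1*exp(-8*li(x)/5)


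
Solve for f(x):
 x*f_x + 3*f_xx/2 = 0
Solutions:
 f(x) = C1 + C2*erf(sqrt(3)*x/3)


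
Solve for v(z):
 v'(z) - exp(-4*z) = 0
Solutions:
 v(z) = C1 - exp(-4*z)/4


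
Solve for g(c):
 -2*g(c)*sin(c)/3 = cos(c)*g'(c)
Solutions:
 g(c) = C1*cos(c)^(2/3)


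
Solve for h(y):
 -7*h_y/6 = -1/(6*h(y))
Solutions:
 h(y) = -sqrt(C1 + 14*y)/7
 h(y) = sqrt(C1 + 14*y)/7


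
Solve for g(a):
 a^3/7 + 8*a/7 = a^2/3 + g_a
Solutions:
 g(a) = C1 + a^4/28 - a^3/9 + 4*a^2/7


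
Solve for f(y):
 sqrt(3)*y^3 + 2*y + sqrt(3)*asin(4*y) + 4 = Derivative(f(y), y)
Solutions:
 f(y) = C1 + sqrt(3)*y^4/4 + y^2 + 4*y + sqrt(3)*(y*asin(4*y) + sqrt(1 - 16*y^2)/4)


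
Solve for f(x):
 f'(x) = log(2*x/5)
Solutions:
 f(x) = C1 + x*log(x) - x + x*log(2/5)


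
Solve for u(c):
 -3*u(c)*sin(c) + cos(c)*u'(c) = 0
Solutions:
 u(c) = C1/cos(c)^3


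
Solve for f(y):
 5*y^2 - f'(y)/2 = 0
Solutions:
 f(y) = C1 + 10*y^3/3


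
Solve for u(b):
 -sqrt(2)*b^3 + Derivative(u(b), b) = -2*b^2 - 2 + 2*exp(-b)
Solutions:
 u(b) = C1 + sqrt(2)*b^4/4 - 2*b^3/3 - 2*b - 2*exp(-b)


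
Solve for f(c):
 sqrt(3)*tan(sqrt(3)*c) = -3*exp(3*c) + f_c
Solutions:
 f(c) = C1 + exp(3*c) - log(cos(sqrt(3)*c))


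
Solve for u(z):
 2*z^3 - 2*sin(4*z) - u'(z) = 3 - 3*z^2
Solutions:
 u(z) = C1 + z^4/2 + z^3 - 3*z + cos(4*z)/2


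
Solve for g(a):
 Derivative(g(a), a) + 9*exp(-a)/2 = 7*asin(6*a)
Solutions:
 g(a) = C1 + 7*a*asin(6*a) + 7*sqrt(1 - 36*a^2)/6 + 9*exp(-a)/2


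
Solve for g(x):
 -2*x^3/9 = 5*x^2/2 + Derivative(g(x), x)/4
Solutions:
 g(x) = C1 - 2*x^4/9 - 10*x^3/3


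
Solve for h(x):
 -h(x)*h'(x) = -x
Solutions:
 h(x) = -sqrt(C1 + x^2)
 h(x) = sqrt(C1 + x^2)


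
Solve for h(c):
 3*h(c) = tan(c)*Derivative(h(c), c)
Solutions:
 h(c) = C1*sin(c)^3


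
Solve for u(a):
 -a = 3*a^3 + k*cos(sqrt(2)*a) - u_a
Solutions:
 u(a) = C1 + 3*a^4/4 + a^2/2 + sqrt(2)*k*sin(sqrt(2)*a)/2


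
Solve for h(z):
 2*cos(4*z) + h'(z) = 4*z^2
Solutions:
 h(z) = C1 + 4*z^3/3 - sin(4*z)/2


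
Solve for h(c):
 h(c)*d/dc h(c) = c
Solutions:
 h(c) = -sqrt(C1 + c^2)
 h(c) = sqrt(C1 + c^2)


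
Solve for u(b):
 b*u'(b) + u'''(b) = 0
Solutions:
 u(b) = C1 + Integral(C2*airyai(-b) + C3*airybi(-b), b)


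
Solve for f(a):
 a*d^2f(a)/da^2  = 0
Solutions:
 f(a) = C1 + C2*a


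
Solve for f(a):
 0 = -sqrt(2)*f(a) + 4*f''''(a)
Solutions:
 f(a) = C1*exp(-2^(5/8)*a/2) + C2*exp(2^(5/8)*a/2) + C3*sin(2^(5/8)*a/2) + C4*cos(2^(5/8)*a/2)


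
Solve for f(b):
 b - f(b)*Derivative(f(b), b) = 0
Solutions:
 f(b) = -sqrt(C1 + b^2)
 f(b) = sqrt(C1 + b^2)


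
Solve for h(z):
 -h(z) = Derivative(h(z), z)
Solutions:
 h(z) = C1*exp(-z)


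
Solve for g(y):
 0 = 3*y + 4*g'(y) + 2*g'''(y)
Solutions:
 g(y) = C1 + C2*sin(sqrt(2)*y) + C3*cos(sqrt(2)*y) - 3*y^2/8


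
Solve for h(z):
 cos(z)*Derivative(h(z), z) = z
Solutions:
 h(z) = C1 + Integral(z/cos(z), z)


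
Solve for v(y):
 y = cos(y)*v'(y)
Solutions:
 v(y) = C1 + Integral(y/cos(y), y)


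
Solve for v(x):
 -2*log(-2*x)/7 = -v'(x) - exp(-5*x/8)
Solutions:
 v(x) = C1 + 2*x*log(-x)/7 + 2*x*(-1 + log(2))/7 + 8*exp(-5*x/8)/5


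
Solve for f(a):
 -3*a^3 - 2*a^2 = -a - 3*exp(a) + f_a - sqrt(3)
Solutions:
 f(a) = C1 - 3*a^4/4 - 2*a^3/3 + a^2/2 + sqrt(3)*a + 3*exp(a)


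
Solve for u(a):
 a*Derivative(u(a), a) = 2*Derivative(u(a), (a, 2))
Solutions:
 u(a) = C1 + C2*erfi(a/2)


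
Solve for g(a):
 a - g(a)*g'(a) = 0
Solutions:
 g(a) = -sqrt(C1 + a^2)
 g(a) = sqrt(C1 + a^2)


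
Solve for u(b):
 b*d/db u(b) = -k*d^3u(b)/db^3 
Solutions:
 u(b) = C1 + Integral(C2*airyai(b*(-1/k)^(1/3)) + C3*airybi(b*(-1/k)^(1/3)), b)


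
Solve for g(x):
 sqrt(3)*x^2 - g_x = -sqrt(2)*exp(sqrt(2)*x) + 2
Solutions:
 g(x) = C1 + sqrt(3)*x^3/3 - 2*x + exp(sqrt(2)*x)


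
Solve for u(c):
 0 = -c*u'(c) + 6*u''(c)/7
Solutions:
 u(c) = C1 + C2*erfi(sqrt(21)*c/6)


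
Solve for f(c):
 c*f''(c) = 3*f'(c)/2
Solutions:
 f(c) = C1 + C2*c^(5/2)


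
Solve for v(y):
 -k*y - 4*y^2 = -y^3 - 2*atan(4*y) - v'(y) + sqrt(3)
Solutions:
 v(y) = C1 + k*y^2/2 - y^4/4 + 4*y^3/3 - 2*y*atan(4*y) + sqrt(3)*y + log(16*y^2 + 1)/4


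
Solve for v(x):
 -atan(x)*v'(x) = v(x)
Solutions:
 v(x) = C1*exp(-Integral(1/atan(x), x))


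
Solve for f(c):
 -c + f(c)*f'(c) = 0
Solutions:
 f(c) = -sqrt(C1 + c^2)
 f(c) = sqrt(C1 + c^2)


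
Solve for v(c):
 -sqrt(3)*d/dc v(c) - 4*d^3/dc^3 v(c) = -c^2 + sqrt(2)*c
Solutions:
 v(c) = C1 + C2*sin(3^(1/4)*c/2) + C3*cos(3^(1/4)*c/2) + sqrt(3)*c^3/9 - sqrt(6)*c^2/6 - 8*c/3


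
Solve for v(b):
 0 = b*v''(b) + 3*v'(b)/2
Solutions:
 v(b) = C1 + C2/sqrt(b)


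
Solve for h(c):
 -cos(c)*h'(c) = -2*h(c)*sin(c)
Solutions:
 h(c) = C1/cos(c)^2


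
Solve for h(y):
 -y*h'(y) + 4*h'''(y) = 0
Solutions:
 h(y) = C1 + Integral(C2*airyai(2^(1/3)*y/2) + C3*airybi(2^(1/3)*y/2), y)


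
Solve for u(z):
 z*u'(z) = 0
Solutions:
 u(z) = C1


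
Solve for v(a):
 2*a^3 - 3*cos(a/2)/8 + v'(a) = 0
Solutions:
 v(a) = C1 - a^4/2 + 3*sin(a/2)/4


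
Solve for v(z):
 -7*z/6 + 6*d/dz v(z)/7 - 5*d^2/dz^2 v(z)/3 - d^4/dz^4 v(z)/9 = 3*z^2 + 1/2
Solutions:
 v(z) = C1 + C2*exp(7^(1/3)*z*(-7^(1/3)*(27 + sqrt(6854))^(1/3) + 35/(27 + sqrt(6854))^(1/3))/14)*sin(sqrt(3)*7^(1/3)*z*(35/(27 + sqrt(6854))^(1/3) + 7^(1/3)*(27 + sqrt(6854))^(1/3))/14) + C3*exp(7^(1/3)*z*(-7^(1/3)*(27 + sqrt(6854))^(1/3) + 35/(27 + sqrt(6854))^(1/3))/14)*cos(sqrt(3)*7^(1/3)*z*(35/(27 + sqrt(6854))^(1/3) + 7^(1/3)*(27 + sqrt(6854))^(1/3))/14) + C4*exp(7^(1/3)*z*(-5/(27 + sqrt(6854))^(1/3) + 7^(1/3)*(27 + sqrt(6854))^(1/3)/7)) + 7*z^3/6 + 539*z^2/72 + 19243*z/648


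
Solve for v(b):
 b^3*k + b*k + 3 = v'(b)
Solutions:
 v(b) = C1 + b^4*k/4 + b^2*k/2 + 3*b


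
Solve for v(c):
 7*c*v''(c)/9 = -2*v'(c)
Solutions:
 v(c) = C1 + C2/c^(11/7)


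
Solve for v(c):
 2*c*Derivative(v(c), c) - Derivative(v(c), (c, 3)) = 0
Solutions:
 v(c) = C1 + Integral(C2*airyai(2^(1/3)*c) + C3*airybi(2^(1/3)*c), c)


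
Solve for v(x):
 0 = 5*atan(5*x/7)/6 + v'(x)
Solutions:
 v(x) = C1 - 5*x*atan(5*x/7)/6 + 7*log(25*x^2 + 49)/12


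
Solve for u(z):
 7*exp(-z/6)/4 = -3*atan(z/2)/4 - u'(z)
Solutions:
 u(z) = C1 - 3*z*atan(z/2)/4 + 3*log(z^2 + 4)/4 + 21*exp(-z/6)/2


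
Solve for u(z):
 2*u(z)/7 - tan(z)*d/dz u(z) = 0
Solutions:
 u(z) = C1*sin(z)^(2/7)


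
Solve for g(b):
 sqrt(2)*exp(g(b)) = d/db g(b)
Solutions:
 g(b) = log(-1/(C1 + sqrt(2)*b))


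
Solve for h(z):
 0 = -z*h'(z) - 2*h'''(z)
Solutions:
 h(z) = C1 + Integral(C2*airyai(-2^(2/3)*z/2) + C3*airybi(-2^(2/3)*z/2), z)


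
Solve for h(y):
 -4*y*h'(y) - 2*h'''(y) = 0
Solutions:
 h(y) = C1 + Integral(C2*airyai(-2^(1/3)*y) + C3*airybi(-2^(1/3)*y), y)


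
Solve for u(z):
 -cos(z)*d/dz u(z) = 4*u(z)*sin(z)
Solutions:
 u(z) = C1*cos(z)^4


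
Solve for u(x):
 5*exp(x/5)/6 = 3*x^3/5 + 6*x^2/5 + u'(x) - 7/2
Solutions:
 u(x) = C1 - 3*x^4/20 - 2*x^3/5 + 7*x/2 + 25*exp(x/5)/6


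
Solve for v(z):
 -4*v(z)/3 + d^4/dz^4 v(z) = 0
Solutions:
 v(z) = C1*exp(-sqrt(2)*3^(3/4)*z/3) + C2*exp(sqrt(2)*3^(3/4)*z/3) + C3*sin(sqrt(2)*3^(3/4)*z/3) + C4*cos(sqrt(2)*3^(3/4)*z/3)


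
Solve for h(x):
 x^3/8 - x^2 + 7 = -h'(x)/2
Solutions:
 h(x) = C1 - x^4/16 + 2*x^3/3 - 14*x


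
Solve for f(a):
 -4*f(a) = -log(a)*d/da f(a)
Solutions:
 f(a) = C1*exp(4*li(a))


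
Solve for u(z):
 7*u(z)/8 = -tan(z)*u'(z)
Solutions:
 u(z) = C1/sin(z)^(7/8)


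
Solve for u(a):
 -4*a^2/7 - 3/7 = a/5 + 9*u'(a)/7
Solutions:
 u(a) = C1 - 4*a^3/27 - 7*a^2/90 - a/3


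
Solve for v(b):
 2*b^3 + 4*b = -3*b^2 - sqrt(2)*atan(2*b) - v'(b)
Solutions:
 v(b) = C1 - b^4/2 - b^3 - 2*b^2 - sqrt(2)*(b*atan(2*b) - log(4*b^2 + 1)/4)


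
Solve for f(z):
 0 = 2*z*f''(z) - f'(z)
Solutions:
 f(z) = C1 + C2*z^(3/2)


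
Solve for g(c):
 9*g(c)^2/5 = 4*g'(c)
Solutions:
 g(c) = -20/(C1 + 9*c)


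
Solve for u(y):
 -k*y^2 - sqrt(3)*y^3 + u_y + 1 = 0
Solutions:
 u(y) = C1 + k*y^3/3 + sqrt(3)*y^4/4 - y


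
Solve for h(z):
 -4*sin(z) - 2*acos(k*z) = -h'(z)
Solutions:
 h(z) = C1 + 2*Piecewise((z*acos(k*z) - sqrt(-k^2*z^2 + 1)/k, Ne(k, 0)), (pi*z/2, True)) - 4*cos(z)


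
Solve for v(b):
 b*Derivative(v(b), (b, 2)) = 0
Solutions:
 v(b) = C1 + C2*b


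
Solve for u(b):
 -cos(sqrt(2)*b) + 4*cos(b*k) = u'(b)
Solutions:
 u(b) = C1 - sqrt(2)*sin(sqrt(2)*b)/2 + 4*sin(b*k)/k


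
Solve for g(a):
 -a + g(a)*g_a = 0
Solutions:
 g(a) = -sqrt(C1 + a^2)
 g(a) = sqrt(C1 + a^2)


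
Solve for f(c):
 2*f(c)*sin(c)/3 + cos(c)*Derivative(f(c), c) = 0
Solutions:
 f(c) = C1*cos(c)^(2/3)


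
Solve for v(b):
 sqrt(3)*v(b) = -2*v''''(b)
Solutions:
 v(b) = (C1*sin(2^(1/4)*3^(1/8)*b/2) + C2*cos(2^(1/4)*3^(1/8)*b/2))*exp(-2^(1/4)*3^(1/8)*b/2) + (C3*sin(2^(1/4)*3^(1/8)*b/2) + C4*cos(2^(1/4)*3^(1/8)*b/2))*exp(2^(1/4)*3^(1/8)*b/2)


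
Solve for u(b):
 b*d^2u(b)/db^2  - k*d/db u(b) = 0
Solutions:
 u(b) = C1 + b^(re(k) + 1)*(C2*sin(log(b)*Abs(im(k))) + C3*cos(log(b)*im(k)))


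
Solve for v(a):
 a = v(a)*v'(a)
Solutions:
 v(a) = -sqrt(C1 + a^2)
 v(a) = sqrt(C1 + a^2)


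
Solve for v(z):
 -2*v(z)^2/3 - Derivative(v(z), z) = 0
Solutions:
 v(z) = 3/(C1 + 2*z)


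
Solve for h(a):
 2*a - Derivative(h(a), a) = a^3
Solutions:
 h(a) = C1 - a^4/4 + a^2


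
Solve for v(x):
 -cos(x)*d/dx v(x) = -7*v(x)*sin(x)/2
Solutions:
 v(x) = C1/cos(x)^(7/2)


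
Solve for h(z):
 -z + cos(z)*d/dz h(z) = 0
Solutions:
 h(z) = C1 + Integral(z/cos(z), z)


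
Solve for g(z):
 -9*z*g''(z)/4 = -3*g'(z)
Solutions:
 g(z) = C1 + C2*z^(7/3)


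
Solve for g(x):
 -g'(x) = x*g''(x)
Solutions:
 g(x) = C1 + C2*log(x)


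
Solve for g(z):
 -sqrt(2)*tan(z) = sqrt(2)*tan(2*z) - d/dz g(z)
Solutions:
 g(z) = C1 - sqrt(2)*log(cos(z)) - sqrt(2)*log(cos(2*z))/2


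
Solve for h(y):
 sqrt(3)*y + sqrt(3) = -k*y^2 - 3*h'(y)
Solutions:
 h(y) = C1 - k*y^3/9 - sqrt(3)*y^2/6 - sqrt(3)*y/3


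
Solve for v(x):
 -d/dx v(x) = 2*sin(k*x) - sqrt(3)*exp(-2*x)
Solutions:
 v(x) = C1 - sqrt(3)*exp(-2*x)/2 + 2*cos(k*x)/k


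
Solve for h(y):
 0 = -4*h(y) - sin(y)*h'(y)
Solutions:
 h(y) = C1*(cos(y)^2 + 2*cos(y) + 1)/(cos(y)^2 - 2*cos(y) + 1)


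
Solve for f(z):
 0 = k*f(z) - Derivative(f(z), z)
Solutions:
 f(z) = C1*exp(k*z)


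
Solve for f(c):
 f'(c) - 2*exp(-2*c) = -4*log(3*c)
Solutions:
 f(c) = C1 - 4*c*log(c) + 4*c*(1 - log(3)) - exp(-2*c)


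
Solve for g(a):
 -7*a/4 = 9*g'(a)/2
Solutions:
 g(a) = C1 - 7*a^2/36


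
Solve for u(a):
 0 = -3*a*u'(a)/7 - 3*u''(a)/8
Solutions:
 u(a) = C1 + C2*erf(2*sqrt(7)*a/7)


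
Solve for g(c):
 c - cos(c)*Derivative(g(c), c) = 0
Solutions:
 g(c) = C1 + Integral(c/cos(c), c)


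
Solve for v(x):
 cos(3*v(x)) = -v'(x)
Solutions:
 v(x) = -asin((C1 + exp(6*x))/(C1 - exp(6*x)))/3 + pi/3
 v(x) = asin((C1 + exp(6*x))/(C1 - exp(6*x)))/3


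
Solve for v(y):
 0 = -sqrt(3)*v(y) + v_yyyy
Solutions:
 v(y) = C1*exp(-3^(1/8)*y) + C2*exp(3^(1/8)*y) + C3*sin(3^(1/8)*y) + C4*cos(3^(1/8)*y)


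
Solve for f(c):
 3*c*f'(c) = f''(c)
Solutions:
 f(c) = C1 + C2*erfi(sqrt(6)*c/2)


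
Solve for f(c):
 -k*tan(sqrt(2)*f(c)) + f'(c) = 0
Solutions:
 f(c) = sqrt(2)*(pi - asin(C1*exp(sqrt(2)*c*k)))/2
 f(c) = sqrt(2)*asin(C1*exp(sqrt(2)*c*k))/2


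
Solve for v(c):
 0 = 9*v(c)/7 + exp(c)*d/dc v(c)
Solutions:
 v(c) = C1*exp(9*exp(-c)/7)


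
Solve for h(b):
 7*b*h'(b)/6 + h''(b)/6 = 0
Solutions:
 h(b) = C1 + C2*erf(sqrt(14)*b/2)


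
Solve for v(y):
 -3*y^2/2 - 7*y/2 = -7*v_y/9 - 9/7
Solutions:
 v(y) = C1 + 9*y^3/14 + 9*y^2/4 - 81*y/49


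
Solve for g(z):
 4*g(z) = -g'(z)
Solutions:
 g(z) = C1*exp(-4*z)


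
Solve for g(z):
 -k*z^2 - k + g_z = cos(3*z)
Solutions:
 g(z) = C1 + k*z^3/3 + k*z + sin(3*z)/3


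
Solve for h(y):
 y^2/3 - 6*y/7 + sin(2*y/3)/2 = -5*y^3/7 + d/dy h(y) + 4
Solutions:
 h(y) = C1 + 5*y^4/28 + y^3/9 - 3*y^2/7 - 4*y - 3*cos(2*y/3)/4


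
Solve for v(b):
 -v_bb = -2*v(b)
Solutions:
 v(b) = C1*exp(-sqrt(2)*b) + C2*exp(sqrt(2)*b)


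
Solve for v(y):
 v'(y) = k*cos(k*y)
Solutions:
 v(y) = C1 + sin(k*y)


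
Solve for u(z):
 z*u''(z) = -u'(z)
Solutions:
 u(z) = C1 + C2*log(z)


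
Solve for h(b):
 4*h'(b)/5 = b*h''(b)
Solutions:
 h(b) = C1 + C2*b^(9/5)


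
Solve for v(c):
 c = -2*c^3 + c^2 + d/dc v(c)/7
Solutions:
 v(c) = C1 + 7*c^4/2 - 7*c^3/3 + 7*c^2/2


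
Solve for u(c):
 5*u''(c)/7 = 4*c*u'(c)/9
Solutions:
 u(c) = C1 + C2*erfi(sqrt(70)*c/15)


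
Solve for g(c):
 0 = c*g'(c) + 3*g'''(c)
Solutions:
 g(c) = C1 + Integral(C2*airyai(-3^(2/3)*c/3) + C3*airybi(-3^(2/3)*c/3), c)
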